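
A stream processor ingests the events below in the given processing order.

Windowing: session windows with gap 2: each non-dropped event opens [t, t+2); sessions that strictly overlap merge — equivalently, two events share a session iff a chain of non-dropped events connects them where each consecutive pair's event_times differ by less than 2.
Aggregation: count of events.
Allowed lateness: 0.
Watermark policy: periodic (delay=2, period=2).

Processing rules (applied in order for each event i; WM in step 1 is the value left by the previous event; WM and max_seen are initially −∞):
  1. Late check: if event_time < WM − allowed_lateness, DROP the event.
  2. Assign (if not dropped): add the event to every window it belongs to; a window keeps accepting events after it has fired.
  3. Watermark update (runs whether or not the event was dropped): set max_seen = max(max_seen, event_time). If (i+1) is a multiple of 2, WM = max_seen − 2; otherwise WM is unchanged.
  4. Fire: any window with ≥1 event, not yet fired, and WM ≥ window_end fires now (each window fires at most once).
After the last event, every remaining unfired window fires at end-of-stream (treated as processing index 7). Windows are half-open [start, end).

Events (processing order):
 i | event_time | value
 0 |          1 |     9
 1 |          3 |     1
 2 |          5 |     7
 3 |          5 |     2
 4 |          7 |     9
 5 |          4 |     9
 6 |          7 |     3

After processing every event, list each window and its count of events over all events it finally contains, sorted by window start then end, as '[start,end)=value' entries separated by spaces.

[1,3)=1 [3,7)=4 [7,9)=2

i=0 t=1 v=9: → [1,3); WM=−∞
i=1 t=3 v=1: → [3,5); WM=1
i=2 t=5 v=7: → [5,7); WM=1
i=3 t=5 v=2: → [5,7); WM=3
i=4 t=7 v=9: → [7,9); WM=3
i=5 t=4 v=9: → [3,7); WM=5
i=6 t=7 v=3: → [7,9); WM=5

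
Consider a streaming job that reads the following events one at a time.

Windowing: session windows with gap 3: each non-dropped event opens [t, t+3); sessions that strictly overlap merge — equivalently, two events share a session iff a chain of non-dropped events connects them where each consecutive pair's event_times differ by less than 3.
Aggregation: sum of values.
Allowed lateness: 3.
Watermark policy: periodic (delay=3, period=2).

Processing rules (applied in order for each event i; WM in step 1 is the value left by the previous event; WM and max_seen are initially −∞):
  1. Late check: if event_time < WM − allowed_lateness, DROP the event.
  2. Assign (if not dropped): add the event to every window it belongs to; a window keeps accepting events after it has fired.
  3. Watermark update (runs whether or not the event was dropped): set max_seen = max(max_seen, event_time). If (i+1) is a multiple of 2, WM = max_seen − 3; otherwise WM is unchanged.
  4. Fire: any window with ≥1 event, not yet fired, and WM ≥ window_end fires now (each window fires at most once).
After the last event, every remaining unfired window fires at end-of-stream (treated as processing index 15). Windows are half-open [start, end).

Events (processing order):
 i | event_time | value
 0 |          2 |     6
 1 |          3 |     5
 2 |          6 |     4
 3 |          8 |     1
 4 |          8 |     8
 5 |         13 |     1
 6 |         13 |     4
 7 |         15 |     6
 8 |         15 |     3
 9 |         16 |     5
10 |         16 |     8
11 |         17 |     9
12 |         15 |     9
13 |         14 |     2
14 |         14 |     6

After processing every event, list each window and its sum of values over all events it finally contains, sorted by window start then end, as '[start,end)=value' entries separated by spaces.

i=0 t=2 v=6: → [2,5); WM=−∞
i=1 t=3 v=5: → [2,6); WM=0
i=2 t=6 v=4: → [6,9); WM=0
i=3 t=8 v=1: → [6,11); WM=5
i=4 t=8 v=8: → [6,11); WM=5
i=5 t=13 v=1: → [13,16); WM=10
i=6 t=13 v=4: → [13,16); WM=10
i=7 t=15 v=6: → [13,18); WM=12
i=8 t=15 v=3: → [13,18); WM=12
i=9 t=16 v=5: → [13,19); WM=13
i=10 t=16 v=8: → [13,19); WM=13
i=11 t=17 v=9: → [13,20); WM=14
i=12 t=15 v=9: → [13,20); WM=14
i=13 t=14 v=2: → [13,20); WM=14
i=14 t=14 v=6: → [13,20); WM=14

[2,6)=11 [6,11)=13 [13,20)=53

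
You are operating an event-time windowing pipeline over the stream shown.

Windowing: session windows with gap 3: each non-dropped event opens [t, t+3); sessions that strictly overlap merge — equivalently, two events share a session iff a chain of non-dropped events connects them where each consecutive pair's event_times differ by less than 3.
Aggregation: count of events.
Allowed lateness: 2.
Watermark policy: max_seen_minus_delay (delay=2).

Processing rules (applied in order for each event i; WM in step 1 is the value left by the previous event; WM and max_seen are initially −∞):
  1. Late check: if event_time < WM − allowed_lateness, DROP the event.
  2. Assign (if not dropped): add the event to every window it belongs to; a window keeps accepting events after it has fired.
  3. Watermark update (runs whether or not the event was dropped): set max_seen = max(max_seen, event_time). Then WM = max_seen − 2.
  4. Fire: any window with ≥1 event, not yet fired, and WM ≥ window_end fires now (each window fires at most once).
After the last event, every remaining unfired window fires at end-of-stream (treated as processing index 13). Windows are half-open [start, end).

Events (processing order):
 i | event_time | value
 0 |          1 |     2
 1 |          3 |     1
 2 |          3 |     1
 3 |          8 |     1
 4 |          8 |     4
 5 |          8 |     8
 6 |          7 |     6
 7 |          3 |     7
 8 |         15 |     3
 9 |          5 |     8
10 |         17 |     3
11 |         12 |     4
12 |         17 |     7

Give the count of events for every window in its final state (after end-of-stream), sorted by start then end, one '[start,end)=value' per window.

i=0 t=1 v=2: → [1,4); WM=-1
i=1 t=3 v=1: → [1,6); WM=1
i=2 t=3 v=1: → [1,6); WM=1
i=3 t=8 v=1: → [8,11); WM=6
i=4 t=8 v=4: → [8,11); WM=6
i=5 t=8 v=8: → [8,11); WM=6
i=6 t=7 v=6: → [7,11); WM=6
i=7 t=3 v=7: DROP (t<6-2); WM=6
i=8 t=15 v=3: → [15,18); WM=13
i=9 t=5 v=8: DROP (t<13-2); WM=13
i=10 t=17 v=3: → [15,20); WM=15
i=11 t=12 v=4: DROP (t<15-2); WM=15
i=12 t=17 v=7: → [15,20); WM=15

[1,6)=3 [7,11)=4 [15,20)=3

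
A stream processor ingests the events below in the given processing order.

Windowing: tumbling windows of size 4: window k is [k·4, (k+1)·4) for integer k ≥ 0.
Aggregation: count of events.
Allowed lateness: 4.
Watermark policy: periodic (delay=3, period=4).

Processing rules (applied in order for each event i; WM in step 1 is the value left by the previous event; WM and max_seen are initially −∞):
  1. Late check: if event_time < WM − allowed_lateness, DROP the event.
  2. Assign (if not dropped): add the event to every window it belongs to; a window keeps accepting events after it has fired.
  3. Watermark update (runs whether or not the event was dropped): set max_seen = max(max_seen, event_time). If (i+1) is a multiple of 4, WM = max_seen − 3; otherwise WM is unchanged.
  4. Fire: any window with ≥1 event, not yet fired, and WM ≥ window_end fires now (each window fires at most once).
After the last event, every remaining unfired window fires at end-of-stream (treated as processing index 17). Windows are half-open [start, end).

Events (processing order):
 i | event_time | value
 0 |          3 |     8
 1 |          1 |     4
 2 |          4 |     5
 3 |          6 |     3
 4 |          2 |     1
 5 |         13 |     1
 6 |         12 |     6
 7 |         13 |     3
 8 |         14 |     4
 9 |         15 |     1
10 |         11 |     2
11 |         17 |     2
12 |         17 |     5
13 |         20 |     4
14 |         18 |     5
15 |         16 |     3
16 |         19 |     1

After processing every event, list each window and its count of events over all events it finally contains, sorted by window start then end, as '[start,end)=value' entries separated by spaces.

i=0 t=3 v=8: → [0,4); WM=−∞
i=1 t=1 v=4: → [0,4); WM=−∞
i=2 t=4 v=5: → [4,8); WM=−∞
i=3 t=6 v=3: → [4,8); WM=3
i=4 t=2 v=1: → [0,4); WM=3
i=5 t=13 v=1: → [12,16); WM=3
i=6 t=12 v=6: → [12,16); WM=3
i=7 t=13 v=3: → [12,16); WM=10; [0,4) fires=3 [4,8) fires=2
i=8 t=14 v=4: → [12,16); WM=10
i=9 t=15 v=1: → [12,16); WM=10
i=10 t=11 v=2: → [8,12); WM=10
i=11 t=17 v=2: → [16,20); WM=14; [8,12) fires=1
i=12 t=17 v=5: → [16,20); WM=14
i=13 t=20 v=4: → [20,24); WM=14
i=14 t=18 v=5: → [16,20); WM=14
i=15 t=16 v=3: → [16,20); WM=17; [12,16) fires=5
i=16 t=19 v=1: → [16,20); WM=17

[0,4)=3 [4,8)=2 [8,12)=1 [12,16)=5 [16,20)=5 [20,24)=1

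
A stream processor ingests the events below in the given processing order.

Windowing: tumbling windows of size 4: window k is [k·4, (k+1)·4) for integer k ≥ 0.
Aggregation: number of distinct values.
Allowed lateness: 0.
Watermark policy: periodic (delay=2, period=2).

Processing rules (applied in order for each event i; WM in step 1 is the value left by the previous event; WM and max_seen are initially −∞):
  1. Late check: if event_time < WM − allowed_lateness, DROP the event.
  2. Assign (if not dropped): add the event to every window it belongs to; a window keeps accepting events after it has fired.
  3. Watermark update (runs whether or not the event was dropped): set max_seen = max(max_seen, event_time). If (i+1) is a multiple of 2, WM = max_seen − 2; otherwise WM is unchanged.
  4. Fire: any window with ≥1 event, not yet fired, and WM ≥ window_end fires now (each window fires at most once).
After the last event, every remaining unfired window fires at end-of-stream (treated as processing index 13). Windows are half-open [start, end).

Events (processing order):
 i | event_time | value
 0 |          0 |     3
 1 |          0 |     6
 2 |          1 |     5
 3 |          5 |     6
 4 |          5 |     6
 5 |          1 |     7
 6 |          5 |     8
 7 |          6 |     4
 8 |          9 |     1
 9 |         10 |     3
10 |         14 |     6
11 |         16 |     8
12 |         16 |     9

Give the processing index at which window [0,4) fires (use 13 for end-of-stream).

7

i=0 t=0 v=3: → [0,4); WM=−∞
i=1 t=0 v=6: → [0,4); WM=-2
i=2 t=1 v=5: → [0,4); WM=-2
i=3 t=5 v=6: → [4,8); WM=3
i=4 t=5 v=6: → [4,8); WM=3
i=5 t=1 v=7: DROP (t<3-0); WM=3
i=6 t=5 v=8: → [4,8); WM=3
i=7 t=6 v=4: → [4,8); WM=4; [0,4) fires=3
i=8 t=9 v=1: → [8,12); WM=4
i=9 t=10 v=3: → [8,12); WM=8; [4,8) fires=3
i=10 t=14 v=6: → [12,16); WM=8
i=11 t=16 v=8: → [16,20); WM=14; [8,12) fires=2
i=12 t=16 v=9: → [16,20); WM=14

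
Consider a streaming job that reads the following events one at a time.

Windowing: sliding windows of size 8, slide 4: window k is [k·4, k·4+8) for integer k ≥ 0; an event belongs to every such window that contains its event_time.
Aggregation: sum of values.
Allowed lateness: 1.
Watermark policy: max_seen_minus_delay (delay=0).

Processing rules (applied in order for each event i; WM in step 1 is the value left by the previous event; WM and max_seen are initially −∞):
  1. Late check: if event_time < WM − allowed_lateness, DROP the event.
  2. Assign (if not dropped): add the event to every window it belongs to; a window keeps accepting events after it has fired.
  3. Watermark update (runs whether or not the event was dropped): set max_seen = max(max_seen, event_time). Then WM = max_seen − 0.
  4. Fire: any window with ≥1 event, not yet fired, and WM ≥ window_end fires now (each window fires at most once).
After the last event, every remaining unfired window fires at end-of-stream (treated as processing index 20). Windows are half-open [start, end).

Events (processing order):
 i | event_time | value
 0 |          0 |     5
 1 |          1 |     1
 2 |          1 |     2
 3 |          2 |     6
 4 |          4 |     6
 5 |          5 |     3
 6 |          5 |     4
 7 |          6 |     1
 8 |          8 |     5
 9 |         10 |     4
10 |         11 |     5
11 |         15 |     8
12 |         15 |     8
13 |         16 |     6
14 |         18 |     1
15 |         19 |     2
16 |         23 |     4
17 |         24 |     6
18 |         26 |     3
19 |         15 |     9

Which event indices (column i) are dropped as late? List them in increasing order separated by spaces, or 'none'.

i=0 t=0 v=5: → [0,8); WM=0
i=1 t=1 v=1: → [0,8); WM=1
i=2 t=1 v=2: → [0,8); WM=1
i=3 t=2 v=6: → [0,8); WM=2
i=4 t=4 v=6: → [4,12),[0,8); WM=4
i=5 t=5 v=3: → [4,12),[0,8); WM=5
i=6 t=5 v=4: → [4,12),[0,8); WM=5
i=7 t=6 v=1: → [4,12),[0,8); WM=6
i=8 t=8 v=5: → [8,16),[4,12); WM=8; [0,8) fires=28
i=9 t=10 v=4: → [8,16),[4,12); WM=10
i=10 t=11 v=5: → [8,16),[4,12); WM=11
i=11 t=15 v=8: → [12,20),[8,16); WM=15; [4,12) fires=28
i=12 t=15 v=8: → [12,20),[8,16); WM=15
i=13 t=16 v=6: → [16,24),[12,20); WM=16; [8,16) fires=30
i=14 t=18 v=1: → [16,24),[12,20); WM=18
i=15 t=19 v=2: → [16,24),[12,20); WM=19
i=16 t=23 v=4: → [20,28),[16,24); WM=23; [12,20) fires=25
i=17 t=24 v=6: → [24,32),[20,28); WM=24; [16,24) fires=13
i=18 t=26 v=3: → [24,32),[20,28); WM=26
i=19 t=15 v=9: DROP (t<26-1); WM=26

19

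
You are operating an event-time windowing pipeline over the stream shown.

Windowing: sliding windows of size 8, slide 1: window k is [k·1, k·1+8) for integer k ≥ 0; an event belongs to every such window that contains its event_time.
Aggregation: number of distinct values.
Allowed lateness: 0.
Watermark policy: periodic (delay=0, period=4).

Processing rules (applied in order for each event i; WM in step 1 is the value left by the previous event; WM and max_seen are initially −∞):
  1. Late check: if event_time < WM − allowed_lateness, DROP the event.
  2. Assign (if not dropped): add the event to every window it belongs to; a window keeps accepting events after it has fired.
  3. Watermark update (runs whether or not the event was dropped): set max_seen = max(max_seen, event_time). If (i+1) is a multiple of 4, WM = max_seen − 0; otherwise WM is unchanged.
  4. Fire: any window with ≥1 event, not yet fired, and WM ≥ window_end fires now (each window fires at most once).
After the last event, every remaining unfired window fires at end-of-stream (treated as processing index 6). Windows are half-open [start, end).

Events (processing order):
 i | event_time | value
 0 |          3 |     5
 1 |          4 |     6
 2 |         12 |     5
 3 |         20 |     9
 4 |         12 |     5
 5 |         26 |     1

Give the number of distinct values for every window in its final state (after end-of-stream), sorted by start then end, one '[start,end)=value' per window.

[0,8)=2 [1,9)=2 [2,10)=2 [3,11)=2 [4,12)=1 [5,13)=1 [6,14)=1 [7,15)=1 [8,16)=1 [9,17)=1 [10,18)=1 [11,19)=1 [12,20)=1 [13,21)=1 [14,22)=1 [15,23)=1 [16,24)=1 [17,25)=1 [18,26)=1 [19,27)=2 [20,28)=2 [21,29)=1 [22,30)=1 [23,31)=1 [24,32)=1 [25,33)=1 [26,34)=1

i=0 t=3 v=5: → [3,11),[2,10),[1,9),[0,8); WM=−∞
i=1 t=4 v=6: → [4,12),[3,11),[2,10),[1,9),[0,8); WM=−∞
i=2 t=12 v=5: → [12,20),[11,19),[10,18),[9,17),[8,16),[7,15),[6,14),[5,13); WM=−∞
i=3 t=20 v=9: → [20,28),[19,27),[18,26),[17,25),[16,24),[15,23),[14,22),[13,21); WM=20; [0,8) fires=2 [1,9) fires=2 [2,10) fires=2 [3,11) fires=2 [4,12) fires=1 [5,13) fires=1 [6,14) fires=1 [7,15) fires=1 [8,16) fires=1 [9,17) fires=1 [10,18) fires=1 [11,19) fires=1 [12,20) fires=1
i=4 t=12 v=5: DROP (t<20-0); WM=20
i=5 t=26 v=1: → [26,34),[25,33),[24,32),[23,31),[22,30),[21,29),[20,28),[19,27); WM=20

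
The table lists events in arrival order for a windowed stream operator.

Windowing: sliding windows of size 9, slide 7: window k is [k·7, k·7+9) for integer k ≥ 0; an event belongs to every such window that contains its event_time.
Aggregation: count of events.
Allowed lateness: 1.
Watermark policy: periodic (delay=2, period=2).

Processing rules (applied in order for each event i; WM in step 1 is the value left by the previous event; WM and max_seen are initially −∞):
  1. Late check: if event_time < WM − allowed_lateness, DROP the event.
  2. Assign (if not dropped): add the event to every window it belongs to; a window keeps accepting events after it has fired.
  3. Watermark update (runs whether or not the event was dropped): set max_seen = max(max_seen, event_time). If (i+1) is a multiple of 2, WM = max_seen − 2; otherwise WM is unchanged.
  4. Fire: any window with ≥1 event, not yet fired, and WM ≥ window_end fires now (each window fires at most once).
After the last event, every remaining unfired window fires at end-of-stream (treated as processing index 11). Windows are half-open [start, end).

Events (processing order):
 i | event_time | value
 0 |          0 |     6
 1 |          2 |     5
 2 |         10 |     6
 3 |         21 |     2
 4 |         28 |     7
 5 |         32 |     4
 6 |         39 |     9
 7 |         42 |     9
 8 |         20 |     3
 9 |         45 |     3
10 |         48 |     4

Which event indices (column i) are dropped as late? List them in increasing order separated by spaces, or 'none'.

i=0 t=0 v=6: → [0,9); WM=−∞
i=1 t=2 v=5: → [0,9); WM=0
i=2 t=10 v=6: → [7,16); WM=0
i=3 t=21 v=2: → [21,30),[14,23); WM=19; [0,9) fires=2 [7,16) fires=1
i=4 t=28 v=7: → [28,37),[21,30); WM=19
i=5 t=32 v=4: → [28,37); WM=30; [14,23) fires=1 [21,30) fires=2
i=6 t=39 v=9: → [35,44); WM=30
i=7 t=42 v=9: → [42,51),[35,44); WM=40; [28,37) fires=2
i=8 t=20 v=3: DROP (t<40-1); WM=40
i=9 t=45 v=3: → [42,51); WM=43
i=10 t=48 v=4: → [42,51); WM=43

8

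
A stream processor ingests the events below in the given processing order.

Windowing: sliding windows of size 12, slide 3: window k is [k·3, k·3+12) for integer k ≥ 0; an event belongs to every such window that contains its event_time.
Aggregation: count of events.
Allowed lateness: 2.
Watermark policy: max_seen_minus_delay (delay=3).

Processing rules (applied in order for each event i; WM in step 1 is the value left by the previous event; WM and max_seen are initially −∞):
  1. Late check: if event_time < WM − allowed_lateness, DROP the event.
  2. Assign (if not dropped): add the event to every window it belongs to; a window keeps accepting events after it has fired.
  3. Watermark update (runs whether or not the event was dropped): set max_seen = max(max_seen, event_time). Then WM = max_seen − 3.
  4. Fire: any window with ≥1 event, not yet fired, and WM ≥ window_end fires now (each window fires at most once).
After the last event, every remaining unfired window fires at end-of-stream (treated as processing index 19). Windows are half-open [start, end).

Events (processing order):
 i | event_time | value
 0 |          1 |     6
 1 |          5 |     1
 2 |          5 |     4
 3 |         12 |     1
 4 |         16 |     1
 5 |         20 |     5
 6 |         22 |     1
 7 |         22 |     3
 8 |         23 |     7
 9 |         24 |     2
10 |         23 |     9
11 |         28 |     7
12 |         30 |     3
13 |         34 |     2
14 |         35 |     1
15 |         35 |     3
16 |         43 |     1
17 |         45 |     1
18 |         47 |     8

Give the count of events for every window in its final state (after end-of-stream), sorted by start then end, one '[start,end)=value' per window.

i=0 t=1 v=6: → [0,12); WM=-2
i=1 t=5 v=1: → [3,15),[0,12); WM=2
i=2 t=5 v=4: → [3,15),[0,12); WM=2
i=3 t=12 v=1: → [12,24),[9,21),[6,18),[3,15); WM=9
i=4 t=16 v=1: → [15,27),[12,24),[9,21),[6,18); WM=13; [0,12) fires=3
i=5 t=20 v=5: → [18,30),[15,27),[12,24),[9,21); WM=17; [3,15) fires=3
i=6 t=22 v=1: → [21,33),[18,30),[15,27),[12,24); WM=19; [6,18) fires=2
i=7 t=22 v=3: → [21,33),[18,30),[15,27),[12,24); WM=19
i=8 t=23 v=7: → [21,33),[18,30),[15,27),[12,24); WM=20
i=9 t=24 v=2: → [24,36),[21,33),[18,30),[15,27); WM=21; [9,21) fires=3
i=10 t=23 v=9: → [21,33),[18,30),[15,27),[12,24); WM=21
i=11 t=28 v=7: → [27,39),[24,36),[21,33),[18,30); WM=25; [12,24) fires=7
i=12 t=30 v=3: → [30,42),[27,39),[24,36),[21,33); WM=27; [15,27) fires=7
i=13 t=34 v=2: → [33,45),[30,42),[27,39),[24,36); WM=31; [18,30) fires=7
i=14 t=35 v=1: → [33,45),[30,42),[27,39),[24,36); WM=32
i=15 t=35 v=3: → [33,45),[30,42),[27,39),[24,36); WM=32
i=16 t=43 v=1: → [42,54),[39,51),[36,48),[33,45); WM=40; [21,33) fires=7 [24,36) fires=6 [27,39) fires=5
i=17 t=45 v=1: → [45,57),[42,54),[39,51),[36,48); WM=42; [30,42) fires=4
i=18 t=47 v=8: → [45,57),[42,54),[39,51),[36,48); WM=44

[0,12)=3 [3,15)=3 [6,18)=2 [9,21)=3 [12,24)=7 [15,27)=7 [18,30)=7 [21,33)=7 [24,36)=6 [27,39)=5 [30,42)=4 [33,45)=4 [36,48)=3 [39,51)=3 [42,54)=3 [45,57)=2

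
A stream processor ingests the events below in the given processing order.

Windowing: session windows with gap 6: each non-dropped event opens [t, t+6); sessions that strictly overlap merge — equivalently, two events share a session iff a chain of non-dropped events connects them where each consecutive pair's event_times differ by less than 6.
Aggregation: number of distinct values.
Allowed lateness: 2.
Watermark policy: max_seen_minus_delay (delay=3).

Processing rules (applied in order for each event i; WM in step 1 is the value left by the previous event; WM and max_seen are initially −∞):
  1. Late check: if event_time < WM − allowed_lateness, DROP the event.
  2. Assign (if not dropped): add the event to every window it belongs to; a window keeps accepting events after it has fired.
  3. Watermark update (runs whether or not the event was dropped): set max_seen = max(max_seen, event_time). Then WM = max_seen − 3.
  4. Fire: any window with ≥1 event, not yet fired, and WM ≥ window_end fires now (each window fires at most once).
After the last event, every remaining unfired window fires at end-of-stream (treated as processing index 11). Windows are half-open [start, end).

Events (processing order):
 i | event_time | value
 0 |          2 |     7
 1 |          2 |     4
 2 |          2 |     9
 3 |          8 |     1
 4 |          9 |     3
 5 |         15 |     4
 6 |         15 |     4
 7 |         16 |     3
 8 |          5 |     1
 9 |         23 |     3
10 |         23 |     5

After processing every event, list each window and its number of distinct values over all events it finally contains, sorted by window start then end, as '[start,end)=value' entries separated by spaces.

i=0 t=2 v=7: → [2,8); WM=-1
i=1 t=2 v=4: → [2,8); WM=-1
i=2 t=2 v=9: → [2,8); WM=-1
i=3 t=8 v=1: → [8,14); WM=5
i=4 t=9 v=3: → [8,15); WM=6
i=5 t=15 v=4: → [15,21); WM=12
i=6 t=15 v=4: → [15,21); WM=12
i=7 t=16 v=3: → [15,22); WM=13
i=8 t=5 v=1: DROP (t<13-2); WM=13
i=9 t=23 v=3: → [23,29); WM=20
i=10 t=23 v=5: → [23,29); WM=20

[2,8)=3 [8,15)=2 [15,22)=2 [23,29)=2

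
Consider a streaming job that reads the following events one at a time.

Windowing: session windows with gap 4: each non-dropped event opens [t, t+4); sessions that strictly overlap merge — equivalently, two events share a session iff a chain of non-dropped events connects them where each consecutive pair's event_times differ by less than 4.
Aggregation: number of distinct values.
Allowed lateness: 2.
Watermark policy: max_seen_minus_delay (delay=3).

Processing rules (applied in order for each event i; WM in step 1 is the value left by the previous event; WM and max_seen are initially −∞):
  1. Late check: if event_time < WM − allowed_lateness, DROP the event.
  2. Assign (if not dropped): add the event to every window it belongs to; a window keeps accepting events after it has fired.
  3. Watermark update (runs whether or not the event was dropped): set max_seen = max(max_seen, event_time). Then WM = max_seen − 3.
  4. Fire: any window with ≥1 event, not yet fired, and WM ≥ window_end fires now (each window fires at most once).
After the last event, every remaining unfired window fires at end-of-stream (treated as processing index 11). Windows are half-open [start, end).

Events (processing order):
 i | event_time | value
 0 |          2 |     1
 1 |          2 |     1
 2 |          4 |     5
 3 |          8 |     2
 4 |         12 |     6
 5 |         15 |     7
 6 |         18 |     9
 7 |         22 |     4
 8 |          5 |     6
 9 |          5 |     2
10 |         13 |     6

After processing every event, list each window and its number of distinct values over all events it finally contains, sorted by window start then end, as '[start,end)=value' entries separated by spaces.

[2,8)=2 [8,12)=1 [12,22)=3 [22,26)=1

i=0 t=2 v=1: → [2,6); WM=-1
i=1 t=2 v=1: → [2,6); WM=-1
i=2 t=4 v=5: → [2,8); WM=1
i=3 t=8 v=2: → [8,12); WM=5
i=4 t=12 v=6: → [12,16); WM=9
i=5 t=15 v=7: → [12,19); WM=12
i=6 t=18 v=9: → [12,22); WM=15
i=7 t=22 v=4: → [22,26); WM=19
i=8 t=5 v=6: DROP (t<19-2); WM=19
i=9 t=5 v=2: DROP (t<19-2); WM=19
i=10 t=13 v=6: DROP (t<19-2); WM=19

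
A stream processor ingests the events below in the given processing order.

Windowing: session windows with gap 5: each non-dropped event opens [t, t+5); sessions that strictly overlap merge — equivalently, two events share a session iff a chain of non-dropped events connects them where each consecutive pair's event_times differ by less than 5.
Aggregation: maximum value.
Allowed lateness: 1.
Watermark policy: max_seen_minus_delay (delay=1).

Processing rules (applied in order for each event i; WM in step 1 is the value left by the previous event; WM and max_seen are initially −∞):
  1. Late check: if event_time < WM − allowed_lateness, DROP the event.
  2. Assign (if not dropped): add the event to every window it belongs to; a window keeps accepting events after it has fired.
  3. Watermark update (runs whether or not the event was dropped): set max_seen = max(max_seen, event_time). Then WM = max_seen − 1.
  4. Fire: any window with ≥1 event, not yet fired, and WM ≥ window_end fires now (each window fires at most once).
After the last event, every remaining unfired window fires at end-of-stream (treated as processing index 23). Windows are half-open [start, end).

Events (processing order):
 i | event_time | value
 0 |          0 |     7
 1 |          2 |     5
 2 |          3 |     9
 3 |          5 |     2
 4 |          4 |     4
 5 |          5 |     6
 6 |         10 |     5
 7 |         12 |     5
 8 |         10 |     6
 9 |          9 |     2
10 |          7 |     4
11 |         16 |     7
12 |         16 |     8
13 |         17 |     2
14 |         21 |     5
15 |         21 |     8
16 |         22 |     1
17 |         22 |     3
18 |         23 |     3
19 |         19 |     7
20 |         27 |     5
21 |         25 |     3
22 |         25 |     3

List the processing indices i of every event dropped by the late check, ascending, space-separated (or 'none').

i=0 t=0 v=7: → [0,5); WM=-1
i=1 t=2 v=5: → [0,7); WM=1
i=2 t=3 v=9: → [0,8); WM=2
i=3 t=5 v=2: → [0,10); WM=4
i=4 t=4 v=4: → [0,10); WM=4
i=5 t=5 v=6: → [0,10); WM=4
i=6 t=10 v=5: → [10,15); WM=9
i=7 t=12 v=5: → [10,17); WM=11
i=8 t=10 v=6: → [10,17); WM=11
i=9 t=9 v=2: DROP (t<11-1); WM=11
i=10 t=7 v=4: DROP (t<11-1); WM=11
i=11 t=16 v=7: → [10,21); WM=15
i=12 t=16 v=8: → [10,21); WM=15
i=13 t=17 v=2: → [10,22); WM=16
i=14 t=21 v=5: → [10,26); WM=20
i=15 t=21 v=8: → [10,26); WM=20
i=16 t=22 v=1: → [10,27); WM=21
i=17 t=22 v=3: → [10,27); WM=21
i=18 t=23 v=3: → [10,28); WM=22
i=19 t=19 v=7: DROP (t<22-1); WM=22
i=20 t=27 v=5: → [10,32); WM=26
i=21 t=25 v=3: → [10,32); WM=26
i=22 t=25 v=3: → [10,32); WM=26

9 10 19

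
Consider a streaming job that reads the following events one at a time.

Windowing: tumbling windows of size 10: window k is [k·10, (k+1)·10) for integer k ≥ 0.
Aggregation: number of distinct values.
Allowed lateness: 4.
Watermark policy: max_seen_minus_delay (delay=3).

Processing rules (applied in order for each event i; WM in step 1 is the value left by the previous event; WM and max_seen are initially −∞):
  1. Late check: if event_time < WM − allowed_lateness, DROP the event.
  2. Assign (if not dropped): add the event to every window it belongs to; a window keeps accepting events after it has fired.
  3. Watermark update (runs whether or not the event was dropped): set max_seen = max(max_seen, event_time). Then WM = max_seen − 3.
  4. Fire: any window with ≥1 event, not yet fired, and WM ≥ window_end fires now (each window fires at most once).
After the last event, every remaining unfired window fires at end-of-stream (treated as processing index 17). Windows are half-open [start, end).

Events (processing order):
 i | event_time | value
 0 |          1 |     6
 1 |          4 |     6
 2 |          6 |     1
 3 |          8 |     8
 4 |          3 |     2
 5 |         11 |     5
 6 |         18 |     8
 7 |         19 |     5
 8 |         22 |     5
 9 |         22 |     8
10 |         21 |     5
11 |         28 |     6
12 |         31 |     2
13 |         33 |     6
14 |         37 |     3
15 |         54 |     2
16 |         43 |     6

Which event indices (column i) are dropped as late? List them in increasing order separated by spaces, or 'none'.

16

i=0 t=1 v=6: → [0,10); WM=-2
i=1 t=4 v=6: → [0,10); WM=1
i=2 t=6 v=1: → [0,10); WM=3
i=3 t=8 v=8: → [0,10); WM=5
i=4 t=3 v=2: → [0,10); WM=5
i=5 t=11 v=5: → [10,20); WM=8
i=6 t=18 v=8: → [10,20); WM=15; [0,10) fires=4
i=7 t=19 v=5: → [10,20); WM=16
i=8 t=22 v=5: → [20,30); WM=19
i=9 t=22 v=8: → [20,30); WM=19
i=10 t=21 v=5: → [20,30); WM=19
i=11 t=28 v=6: → [20,30); WM=25; [10,20) fires=2
i=12 t=31 v=2: → [30,40); WM=28
i=13 t=33 v=6: → [30,40); WM=30; [20,30) fires=3
i=14 t=37 v=3: → [30,40); WM=34
i=15 t=54 v=2: → [50,60); WM=51; [30,40) fires=3
i=16 t=43 v=6: DROP (t<51-4); WM=51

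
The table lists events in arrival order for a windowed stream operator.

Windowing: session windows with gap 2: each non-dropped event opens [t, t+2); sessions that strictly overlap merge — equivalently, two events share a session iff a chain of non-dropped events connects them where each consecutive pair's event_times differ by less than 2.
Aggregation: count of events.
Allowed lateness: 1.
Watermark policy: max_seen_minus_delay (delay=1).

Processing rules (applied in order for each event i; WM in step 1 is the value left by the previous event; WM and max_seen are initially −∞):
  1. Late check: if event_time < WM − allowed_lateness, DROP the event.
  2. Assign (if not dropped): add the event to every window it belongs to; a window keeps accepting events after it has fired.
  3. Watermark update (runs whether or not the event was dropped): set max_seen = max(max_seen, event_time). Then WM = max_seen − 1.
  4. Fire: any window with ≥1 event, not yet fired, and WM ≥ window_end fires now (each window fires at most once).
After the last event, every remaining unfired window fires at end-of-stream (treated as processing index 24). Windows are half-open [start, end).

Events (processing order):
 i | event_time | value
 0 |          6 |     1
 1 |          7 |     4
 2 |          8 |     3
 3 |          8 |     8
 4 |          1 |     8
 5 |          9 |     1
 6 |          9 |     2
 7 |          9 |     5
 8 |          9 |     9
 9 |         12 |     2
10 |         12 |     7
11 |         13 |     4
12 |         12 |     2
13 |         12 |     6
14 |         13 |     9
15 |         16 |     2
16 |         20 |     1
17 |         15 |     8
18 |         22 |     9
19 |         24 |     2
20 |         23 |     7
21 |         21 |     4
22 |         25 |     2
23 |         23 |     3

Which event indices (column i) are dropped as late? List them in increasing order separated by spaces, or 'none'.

4 17 21

i=0 t=6 v=1: → [6,8); WM=5
i=1 t=7 v=4: → [6,9); WM=6
i=2 t=8 v=3: → [6,10); WM=7
i=3 t=8 v=8: → [6,10); WM=7
i=4 t=1 v=8: DROP (t<7-1); WM=7
i=5 t=9 v=1: → [6,11); WM=8
i=6 t=9 v=2: → [6,11); WM=8
i=7 t=9 v=5: → [6,11); WM=8
i=8 t=9 v=9: → [6,11); WM=8
i=9 t=12 v=2: → [12,14); WM=11
i=10 t=12 v=7: → [12,14); WM=11
i=11 t=13 v=4: → [12,15); WM=12
i=12 t=12 v=2: → [12,15); WM=12
i=13 t=12 v=6: → [12,15); WM=12
i=14 t=13 v=9: → [12,15); WM=12
i=15 t=16 v=2: → [16,18); WM=15
i=16 t=20 v=1: → [20,22); WM=19
i=17 t=15 v=8: DROP (t<19-1); WM=19
i=18 t=22 v=9: → [22,24); WM=21
i=19 t=24 v=2: → [24,26); WM=23
i=20 t=23 v=7: → [22,26); WM=23
i=21 t=21 v=4: DROP (t<23-1); WM=23
i=22 t=25 v=2: → [22,27); WM=24
i=23 t=23 v=3: → [22,27); WM=24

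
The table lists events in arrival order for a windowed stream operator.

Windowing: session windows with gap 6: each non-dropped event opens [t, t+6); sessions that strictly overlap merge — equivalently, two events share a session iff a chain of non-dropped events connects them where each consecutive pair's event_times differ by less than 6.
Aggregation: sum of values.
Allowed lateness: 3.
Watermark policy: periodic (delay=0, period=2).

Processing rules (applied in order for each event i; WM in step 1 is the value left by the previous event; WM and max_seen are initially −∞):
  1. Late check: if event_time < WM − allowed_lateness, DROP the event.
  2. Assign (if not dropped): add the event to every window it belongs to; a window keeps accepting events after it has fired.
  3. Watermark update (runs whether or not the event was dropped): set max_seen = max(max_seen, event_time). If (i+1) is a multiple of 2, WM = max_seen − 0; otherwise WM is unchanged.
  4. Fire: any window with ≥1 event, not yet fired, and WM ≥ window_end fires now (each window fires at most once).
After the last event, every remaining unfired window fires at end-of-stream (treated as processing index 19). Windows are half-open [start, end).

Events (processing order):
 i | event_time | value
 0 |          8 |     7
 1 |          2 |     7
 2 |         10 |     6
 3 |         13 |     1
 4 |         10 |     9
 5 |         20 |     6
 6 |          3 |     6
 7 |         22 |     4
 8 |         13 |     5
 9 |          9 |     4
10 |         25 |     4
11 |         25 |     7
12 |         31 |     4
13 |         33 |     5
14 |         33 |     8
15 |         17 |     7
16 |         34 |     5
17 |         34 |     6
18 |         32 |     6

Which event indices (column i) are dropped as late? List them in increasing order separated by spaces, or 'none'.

6 8 9 15

i=0 t=8 v=7: → [8,14); WM=−∞
i=1 t=2 v=7: → [2,8); WM=8
i=2 t=10 v=6: → [8,16); WM=8
i=3 t=13 v=1: → [8,19); WM=13
i=4 t=10 v=9: → [8,19); WM=13
i=5 t=20 v=6: → [20,26); WM=20
i=6 t=3 v=6: DROP (t<20-3); WM=20
i=7 t=22 v=4: → [20,28); WM=22
i=8 t=13 v=5: DROP (t<22-3); WM=22
i=9 t=9 v=4: DROP (t<22-3); WM=22
i=10 t=25 v=4: → [20,31); WM=22
i=11 t=25 v=7: → [20,31); WM=25
i=12 t=31 v=4: → [31,37); WM=25
i=13 t=33 v=5: → [31,39); WM=33
i=14 t=33 v=8: → [31,39); WM=33
i=15 t=17 v=7: DROP (t<33-3); WM=33
i=16 t=34 v=5: → [31,40); WM=33
i=17 t=34 v=6: → [31,40); WM=34
i=18 t=32 v=6: → [31,40); WM=34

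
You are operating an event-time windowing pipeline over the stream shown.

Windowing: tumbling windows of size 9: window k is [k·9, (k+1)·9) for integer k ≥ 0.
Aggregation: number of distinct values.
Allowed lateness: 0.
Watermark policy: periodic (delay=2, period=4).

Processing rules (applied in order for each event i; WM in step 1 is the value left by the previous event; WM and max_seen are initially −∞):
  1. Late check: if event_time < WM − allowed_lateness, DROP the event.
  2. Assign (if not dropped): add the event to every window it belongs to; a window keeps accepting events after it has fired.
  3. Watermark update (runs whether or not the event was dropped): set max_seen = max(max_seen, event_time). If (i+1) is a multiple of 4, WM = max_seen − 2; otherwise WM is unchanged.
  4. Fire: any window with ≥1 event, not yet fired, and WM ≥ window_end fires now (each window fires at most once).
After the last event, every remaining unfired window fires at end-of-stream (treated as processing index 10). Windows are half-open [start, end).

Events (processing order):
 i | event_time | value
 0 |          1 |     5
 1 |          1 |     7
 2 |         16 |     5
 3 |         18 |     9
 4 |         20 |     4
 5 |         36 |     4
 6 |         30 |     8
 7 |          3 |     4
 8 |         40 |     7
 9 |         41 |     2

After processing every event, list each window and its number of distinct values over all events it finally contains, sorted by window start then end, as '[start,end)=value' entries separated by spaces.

i=0 t=1 v=5: → [0,9); WM=−∞
i=1 t=1 v=7: → [0,9); WM=−∞
i=2 t=16 v=5: → [9,18); WM=−∞
i=3 t=18 v=9: → [18,27); WM=16; [0,9) fires=2
i=4 t=20 v=4: → [18,27); WM=16
i=5 t=36 v=4: → [36,45); WM=16
i=6 t=30 v=8: → [27,36); WM=16
i=7 t=3 v=4: DROP (t<16-0); WM=34; [9,18) fires=1 [18,27) fires=2
i=8 t=40 v=7: → [36,45); WM=34
i=9 t=41 v=2: → [36,45); WM=34

[0,9)=2 [9,18)=1 [18,27)=2 [27,36)=1 [36,45)=3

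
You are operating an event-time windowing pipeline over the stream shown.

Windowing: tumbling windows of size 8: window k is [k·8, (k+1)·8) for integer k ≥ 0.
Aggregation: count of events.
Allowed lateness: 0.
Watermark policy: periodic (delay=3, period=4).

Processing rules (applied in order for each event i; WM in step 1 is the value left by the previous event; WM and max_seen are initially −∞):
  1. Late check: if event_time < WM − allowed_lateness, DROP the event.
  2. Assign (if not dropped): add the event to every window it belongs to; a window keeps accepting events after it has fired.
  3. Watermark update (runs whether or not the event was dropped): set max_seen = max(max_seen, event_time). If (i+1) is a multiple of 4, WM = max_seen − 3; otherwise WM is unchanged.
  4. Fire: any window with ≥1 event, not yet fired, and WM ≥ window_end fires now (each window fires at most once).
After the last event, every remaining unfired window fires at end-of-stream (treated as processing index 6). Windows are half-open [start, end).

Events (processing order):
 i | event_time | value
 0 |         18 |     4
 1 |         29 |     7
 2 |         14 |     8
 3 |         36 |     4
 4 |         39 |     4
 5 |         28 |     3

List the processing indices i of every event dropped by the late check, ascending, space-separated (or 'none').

i=0 t=18 v=4: → [16,24); WM=−∞
i=1 t=29 v=7: → [24,32); WM=−∞
i=2 t=14 v=8: → [8,16); WM=−∞
i=3 t=36 v=4: → [32,40); WM=33; [8,16) fires=1 [16,24) fires=1 [24,32) fires=1
i=4 t=39 v=4: → [32,40); WM=33
i=5 t=28 v=3: DROP (t<33-0); WM=33

5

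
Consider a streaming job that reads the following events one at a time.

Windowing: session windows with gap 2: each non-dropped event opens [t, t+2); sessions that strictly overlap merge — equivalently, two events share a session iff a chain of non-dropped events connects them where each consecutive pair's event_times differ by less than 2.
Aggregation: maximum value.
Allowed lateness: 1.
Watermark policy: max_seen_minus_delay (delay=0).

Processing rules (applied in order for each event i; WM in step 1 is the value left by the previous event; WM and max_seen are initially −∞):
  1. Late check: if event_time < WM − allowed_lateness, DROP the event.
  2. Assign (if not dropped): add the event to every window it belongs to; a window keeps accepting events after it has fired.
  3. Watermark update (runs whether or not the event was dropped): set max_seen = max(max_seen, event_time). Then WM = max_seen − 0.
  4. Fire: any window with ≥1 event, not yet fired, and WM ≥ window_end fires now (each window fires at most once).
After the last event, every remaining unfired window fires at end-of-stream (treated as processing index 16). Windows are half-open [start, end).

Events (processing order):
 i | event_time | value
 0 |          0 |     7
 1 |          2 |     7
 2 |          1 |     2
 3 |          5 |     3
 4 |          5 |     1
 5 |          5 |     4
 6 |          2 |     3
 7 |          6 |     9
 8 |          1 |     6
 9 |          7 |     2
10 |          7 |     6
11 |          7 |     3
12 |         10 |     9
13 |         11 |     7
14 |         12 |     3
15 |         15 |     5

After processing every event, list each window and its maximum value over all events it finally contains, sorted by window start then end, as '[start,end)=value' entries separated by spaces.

i=0 t=0 v=7: → [0,2); WM=0
i=1 t=2 v=7: → [2,4); WM=2
i=2 t=1 v=2: → [0,4); WM=2
i=3 t=5 v=3: → [5,7); WM=5
i=4 t=5 v=1: → [5,7); WM=5
i=5 t=5 v=4: → [5,7); WM=5
i=6 t=2 v=3: DROP (t<5-1); WM=5
i=7 t=6 v=9: → [5,8); WM=6
i=8 t=1 v=6: DROP (t<6-1); WM=6
i=9 t=7 v=2: → [5,9); WM=7
i=10 t=7 v=6: → [5,9); WM=7
i=11 t=7 v=3: → [5,9); WM=7
i=12 t=10 v=9: → [10,12); WM=10
i=13 t=11 v=7: → [10,13); WM=11
i=14 t=12 v=3: → [10,14); WM=12
i=15 t=15 v=5: → [15,17); WM=15

[0,4)=7 [5,9)=9 [10,14)=9 [15,17)=5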